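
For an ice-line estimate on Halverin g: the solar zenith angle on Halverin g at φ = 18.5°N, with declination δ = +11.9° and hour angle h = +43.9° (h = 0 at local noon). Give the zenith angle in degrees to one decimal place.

cos θ_z = sin φ sin δ + cos φ cos δ cos h = 0.065430 + 0.668631 = 0.734061.
θ_z = arccos(0.734061) = 42.8°.

θ_z = 42.8°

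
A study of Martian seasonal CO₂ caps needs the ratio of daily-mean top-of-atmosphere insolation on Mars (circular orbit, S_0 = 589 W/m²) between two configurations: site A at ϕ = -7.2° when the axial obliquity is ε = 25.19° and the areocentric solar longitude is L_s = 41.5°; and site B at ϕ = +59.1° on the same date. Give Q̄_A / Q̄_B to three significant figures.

Q̄_A / Q̄_B ≈ 0.961

— Configuration A (ϕ=-7.2°):
sin δ = sin 25.19° × sin 41.5° = 0.28203, so δ = +16.381°.
cos h₀ = −tan(-7.2°) tan(+16.381°) = 0.0371, h₀ = 1.5337 rad.
Bracket: h₀ sin ϕ sin δ + cos ϕ cos δ sin h₀ = 1.5337×-0.12533×0.28203 + 0.99211×0.95941×0.99931 = -0.054211 + 0.951183 = 0.896972.
Q̄ = (S_0/π) × [bracket] = (589/π) × 0.896972 = 168.17 W/m².
— Configuration B (ϕ=+59.1°):
cos h₀ = −tan(+59.1°) tan(+16.381°) = -0.4912, h₀ = 2.0842 rad.
Bracket: h₀ sin ϕ sin δ + cos ϕ cos δ sin h₀ = 2.0842×0.85806×0.28203 + 0.51354×0.95941×0.87106 = 0.504374 + 0.429167 = 0.933541.
Q̄ = (S_0/π) × [bracket] = (589/π) × 0.933541 = 175.02 W/m².
Ratio Q̄_A / Q̄_B = 168.17 / 175.02 = 0.9609.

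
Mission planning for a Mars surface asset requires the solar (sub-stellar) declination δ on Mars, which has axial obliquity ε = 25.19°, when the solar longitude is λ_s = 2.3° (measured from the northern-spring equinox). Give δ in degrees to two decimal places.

sin δ = sin ε · sin λ_s = sin 25.19° × sin 2.3° = 0.017081.
δ = arcsin(0.017081) = +0.98°.

δ = +0.98°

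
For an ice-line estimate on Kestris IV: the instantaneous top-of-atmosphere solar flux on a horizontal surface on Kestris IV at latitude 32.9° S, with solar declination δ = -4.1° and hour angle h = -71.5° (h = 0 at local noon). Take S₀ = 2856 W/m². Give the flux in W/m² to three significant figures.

870 W/m²

cos θ_z = sin φ sin δ + cos φ cos δ cos h = 0.038836 + 0.265733 = 0.304569.
Flux = S₀ · cos θ_z = 2856 × 0.304569 = 869.8 W/m².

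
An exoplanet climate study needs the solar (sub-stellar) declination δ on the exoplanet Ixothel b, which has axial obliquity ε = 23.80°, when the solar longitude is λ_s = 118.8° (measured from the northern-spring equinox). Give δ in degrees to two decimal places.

sin δ = sin ε · sin λ_s = sin 23.80° × sin 118.8° = 0.353629.
δ = arcsin(0.353629) = +20.71°.

δ = +20.71°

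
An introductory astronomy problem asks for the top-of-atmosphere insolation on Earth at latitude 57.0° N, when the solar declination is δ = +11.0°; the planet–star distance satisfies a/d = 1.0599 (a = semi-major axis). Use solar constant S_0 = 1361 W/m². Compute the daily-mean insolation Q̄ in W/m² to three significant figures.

Q̄ ≈ 394 W/m²

cos h₀ = −tan(+57.0°) tan(+11.000°) = -0.2993, h₀ = 1.8748 rad.
Bracket: h₀ sin ϕ sin δ + cos ϕ cos δ sin h₀ = 1.8748×0.83867×0.19081 + 0.54464×0.98163×0.95415 = 0.300018 + 0.510122 = 0.810140.
Inverse-square distance factor (a/d)² = 1.0599² = 1.123388.
Q̄ = (S_0/π) × 1.123388 × [bracket] = (1361/π) × 1.123388 × 0.810140 = 394.3 W/m².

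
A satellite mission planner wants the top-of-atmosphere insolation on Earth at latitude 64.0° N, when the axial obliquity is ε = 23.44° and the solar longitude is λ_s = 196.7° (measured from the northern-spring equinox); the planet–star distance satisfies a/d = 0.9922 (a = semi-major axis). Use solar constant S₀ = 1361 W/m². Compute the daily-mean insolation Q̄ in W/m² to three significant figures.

Q̄ ≈ 122 W/m²

Solar declination: sin δ = sin ε · sin λ_s = sin 23.44° × sin 196.7° = -0.11431, so δ = -6.564°.
cos H₀ = −tan(+64.0°) tan(-6.564°) = 0.2359, H₀ = 1.3326 rad.
Bracket: H₀ sin φ sin δ + cos φ cos δ sin H₀ = 1.3326×0.89879×-0.11431 + 0.43837×0.99345×0.97177 = -0.136912 + 0.423205 = 0.286293.
Inverse-square distance factor (a/d)² = 0.9922² = 0.984461.
Q̄ = (S₀/π) × 0.984461 × [bracket] = (1361/π) × 0.984461 × 0.286293 = 122.1 W/m².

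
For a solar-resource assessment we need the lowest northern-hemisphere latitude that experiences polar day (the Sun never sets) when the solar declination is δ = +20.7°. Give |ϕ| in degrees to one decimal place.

|ϕ| = 69.3°

Polar day requires cos h₀ = −tan ϕ tan δ ≤ −1, i.e. tan ϕ tan δ ≥ 1.
The boundary is |tan ϕ| · |tan δ| = 1, so |ϕ| = 90° − |δ| = 90° − 20.7° = 69.3° in the northern hemisphere.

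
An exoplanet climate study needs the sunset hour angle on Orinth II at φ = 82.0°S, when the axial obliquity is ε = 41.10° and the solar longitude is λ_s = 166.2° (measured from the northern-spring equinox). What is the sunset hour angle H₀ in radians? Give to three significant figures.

Solar declination: sin δ = sin ε · sin λ_s = sin 41.10° × sin 166.2° = 0.15681, so δ = +9.022°.
cos H₀ = −tan φ · tan δ = 1.1297 ≥ 1, so the host star never rises (polar night) and H₀ = 0.

H₀ = 0.00 rad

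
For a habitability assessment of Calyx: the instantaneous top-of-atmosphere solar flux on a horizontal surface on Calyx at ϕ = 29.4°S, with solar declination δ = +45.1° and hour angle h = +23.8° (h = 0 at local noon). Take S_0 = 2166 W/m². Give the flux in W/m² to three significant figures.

cos θ_z = sin ϕ sin δ + cos ϕ cos δ cos h = -0.347727 + 0.562668 = 0.214941.
Flux = S_0 · cos θ_z = 2166 × 0.214941 = 465.6 W/m².

466 W/m²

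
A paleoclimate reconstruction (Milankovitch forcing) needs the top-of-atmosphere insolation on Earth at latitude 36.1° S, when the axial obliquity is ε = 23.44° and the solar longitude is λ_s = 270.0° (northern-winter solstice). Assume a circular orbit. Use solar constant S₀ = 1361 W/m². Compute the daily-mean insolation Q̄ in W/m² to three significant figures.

Solar declination: sin δ = sin ε · sin λ_s = sin 23.44° × sin 270.0° = -0.39779, so δ = -23.440°.
cos H₀ = −tan(-36.1°) tan(-23.440°) = -0.3162, H₀ = 1.8925 rad.
Bracket: H₀ sin φ sin δ + cos φ cos δ sin H₀ = 1.8925×-0.58920×-0.39779 + 0.80799×0.91748×0.94870 = 0.443560 + 0.703285 = 1.146845.
Q̄ = (S₀/π) × [bracket] = (1361/π) × 1.146845 = 496.8 W/m².

Q̄ ≈ 497 W/m²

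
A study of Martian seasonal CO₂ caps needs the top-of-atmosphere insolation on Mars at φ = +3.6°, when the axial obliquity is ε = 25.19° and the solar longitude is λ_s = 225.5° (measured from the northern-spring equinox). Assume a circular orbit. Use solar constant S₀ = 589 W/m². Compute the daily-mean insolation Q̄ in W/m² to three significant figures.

Q̄ ≈ 173 W/m²

Solar declination: sin δ = sin ε · sin λ_s = sin 25.19° × sin 225.5° = -0.30357, so δ = -17.672°.
cos H₀ = −tan(+3.6°) tan(-17.672°) = 0.0200, H₀ = 1.5507 rad.
Bracket: H₀ sin φ sin δ + cos φ cos δ sin H₀ = 1.5507×0.06279×-0.30357 + 0.99803×0.95281×0.99980 = -0.029558 + 0.950743 = 0.921185.
Q̄ = (S₀/π) × [bracket] = (589/π) × 0.921185 = 172.7 W/m².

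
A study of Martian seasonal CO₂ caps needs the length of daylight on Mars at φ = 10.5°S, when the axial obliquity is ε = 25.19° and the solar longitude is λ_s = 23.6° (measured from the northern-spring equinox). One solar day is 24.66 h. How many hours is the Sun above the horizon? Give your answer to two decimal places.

12.08 h

Solar declination: sin δ = sin ε · sin λ_s = sin 25.19° × sin 23.6° = 0.17040, so δ = +9.811°.
cos H₀ = −tan φ · tan δ = −tan(-10.5°) × tan(+9.811°) = 0.0320, so H₀ = 1.5387 rad = 88.16°.
Daylight = 2H₀/(2π) × 24.66 h = (1.5387/π) × 24.66 = 12.08 h.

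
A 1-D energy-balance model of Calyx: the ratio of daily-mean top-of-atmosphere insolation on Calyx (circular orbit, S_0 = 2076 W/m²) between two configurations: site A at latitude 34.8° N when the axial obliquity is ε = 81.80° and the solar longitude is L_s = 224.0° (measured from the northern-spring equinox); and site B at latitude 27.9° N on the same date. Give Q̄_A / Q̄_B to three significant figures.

Q̄_A / Q̄_B ≈ 0.523

— Configuration A (ϕ=+34.8°):
Solar declination: sin δ = sin ε · sin L_s = sin 81.80° × sin 224.0° = -0.68756, so δ = -43.437°.
cos h₀ = −tan(+34.8°) tan(-43.437°) = 0.6581, h₀ = 0.8525 rad.
Bracket: h₀ sin ϕ sin δ + cos ϕ cos δ sin h₀ = 0.8525×0.57071×-0.68756 + 0.82115×0.72613×0.75293 = -0.334519 + 0.448943 = 0.114424.
Q̄ = (S_0/π) × [bracket] = (2076/π) × 0.114424 = 75.613 W/m².
— Configuration B (ϕ=+27.9°):
cos h₀ = −tan(+27.9°) tan(-43.437°) = 0.5013, h₀ = 1.0456 rad.
Bracket: h₀ sin ϕ sin δ + cos ϕ cos δ sin h₀ = 1.0456×0.46793×-0.68756 + 0.88377×0.72613×0.86525 = -0.336401 + 0.555259 = 0.218858.
Q̄ = (S_0/π) × [bracket] = (2076/π) × 0.218858 = 144.62 W/m².
Ratio Q̄_A / Q̄_B = 75.613 / 144.62 = 0.5228.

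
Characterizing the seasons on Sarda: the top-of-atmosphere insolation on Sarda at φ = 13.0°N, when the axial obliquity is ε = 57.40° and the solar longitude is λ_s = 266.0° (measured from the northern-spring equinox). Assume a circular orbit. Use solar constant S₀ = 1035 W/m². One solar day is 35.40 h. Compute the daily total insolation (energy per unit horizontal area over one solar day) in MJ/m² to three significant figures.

11.1 MJ/m²

Solar declination: sin δ = sin ε · sin λ_s = sin 57.40° × sin 266.0° = -0.84040, so δ = -57.182°.
cos H₀ = −tan(+13.0°) tan(-57.182°) = 0.3580, H₀ = 1.2047 rad.
Bracket: H₀ sin φ sin δ + cos φ cos δ sin H₀ = 1.2047×0.22495×-0.84040 + 0.97437×0.54197×0.93372 = -0.227746 + 0.493078 = 0.265332.
Q̄ = (S₀/π) × [bracket] = (1035/π) × 0.265332 = 87.414 W/m².
Daily total = Q̄ × 35.40 h × 3600 s/h = 87.414 × 35.40 × 3600 / 10⁶ = 11.14 MJ/m².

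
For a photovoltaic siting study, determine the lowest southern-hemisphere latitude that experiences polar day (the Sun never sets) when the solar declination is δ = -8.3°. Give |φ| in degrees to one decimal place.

Polar day requires cos H₀ = −tan φ tan δ ≤ −1, i.e. tan φ tan δ ≥ 1.
The boundary is |tan φ| · |tan δ| = 1, so |φ| = 90° − |δ| = 90° − 8.3° = 81.7° in the southern hemisphere.

|φ| = 81.7°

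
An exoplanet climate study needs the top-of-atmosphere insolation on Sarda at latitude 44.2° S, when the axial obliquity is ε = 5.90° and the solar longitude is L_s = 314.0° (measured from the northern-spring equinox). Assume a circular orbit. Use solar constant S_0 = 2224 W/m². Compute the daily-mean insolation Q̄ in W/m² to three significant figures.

Q̄ ≈ 565 W/m²

Solar declination: sin δ = sin ε · sin L_s = sin 5.90° × sin 314.0° = -0.07394, so δ = -4.240°.
cos h₀ = −tan(-44.2°) tan(-4.240°) = -0.0721, h₀ = 1.6430 rad.
Bracket: h₀ sin ϕ sin δ + cos ϕ cos δ sin h₀ = 1.6430×-0.69717×-0.07394 + 0.71691×0.99726×0.99740 = 0.084695 + 0.713087 = 0.797782.
Q̄ = (S_0/π) × [bracket] = (2224/π) × 0.797782 = 564.8 W/m².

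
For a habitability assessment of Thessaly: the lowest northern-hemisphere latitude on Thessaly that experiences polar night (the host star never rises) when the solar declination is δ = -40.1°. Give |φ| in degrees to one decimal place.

Polar night requires cos H₀ = −tan φ tan δ ≥ 1, i.e. tan φ tan δ ≤ −1.
The boundary is |tan φ| · |tan δ| = 1, so |φ| = 90° − |δ| = 90° − 40.1° = 49.9° in the northern hemisphere.

|φ| = 49.9°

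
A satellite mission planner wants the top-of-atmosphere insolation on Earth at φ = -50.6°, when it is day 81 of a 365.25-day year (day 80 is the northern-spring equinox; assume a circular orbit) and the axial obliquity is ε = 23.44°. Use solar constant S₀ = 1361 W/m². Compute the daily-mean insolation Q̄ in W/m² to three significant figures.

Q̄ ≈ 271 W/m²

Solar longitude: λ_s = 360° × (81 − 80)/365.25 = 0.986°.
sin δ = sin 23.44° × sin 0.986° = 0.00684, so δ = +0.392°.
cos H₀ = −tan(-50.6°) tan(+0.392°) = 0.0083, H₀ = 1.5625 rad.
Bracket: H₀ sin φ sin δ + cos φ cos δ sin H₀ = 1.5625×-0.77273×0.00684 + 0.63473×0.99998×0.99997 = -0.008259 + 0.634698 = 0.626439.
Q̄ = (S₀/π) × [bracket] = (1361/π) × 0.626439 = 271.4 W/m².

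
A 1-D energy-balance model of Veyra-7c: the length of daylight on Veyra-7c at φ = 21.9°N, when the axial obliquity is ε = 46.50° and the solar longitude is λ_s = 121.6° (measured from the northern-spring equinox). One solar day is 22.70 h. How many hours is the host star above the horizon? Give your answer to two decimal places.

Solar declination: sin δ = sin ε · sin λ_s = sin 46.50° × sin 121.6° = 0.61782, so δ = +38.157°.
cos H₀ = −tan φ · tan δ = −tan(+21.9°) × tan(+38.157°) = -0.3159, so H₀ = 1.8922 rad = 108.41°.
Daylight = 2H₀/(2π) × 22.70 h = (1.8922/π) × 22.70 = 13.67 h.

13.67 h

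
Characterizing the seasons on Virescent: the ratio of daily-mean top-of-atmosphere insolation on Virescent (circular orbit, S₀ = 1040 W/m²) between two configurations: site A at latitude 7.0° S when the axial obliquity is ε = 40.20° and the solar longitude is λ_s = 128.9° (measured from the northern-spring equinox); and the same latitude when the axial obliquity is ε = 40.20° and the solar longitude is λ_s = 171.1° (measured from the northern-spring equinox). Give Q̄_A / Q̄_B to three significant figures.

Q̄_A / Q̄_B ≈ 0.789

— Configuration A (φ=-7.0°):
Solar declination: sin δ = sin ε · sin λ_s = sin 40.20° × sin 128.9° = 0.50232, so δ = +30.154°.
cos H₀ = −tan(-7.0°) tan(+30.154°) = 0.0713, H₀ = 1.4994 rad.
Bracket: H₀ sin φ sin δ + cos φ cos δ sin H₀ = 1.4994×-0.12187×0.50232 + 0.99255×0.86468×0.99745 = -0.091790 + 0.856050 = 0.764260.
Q̄ = (S₀/π) × [bracket] = (1040/π) × 0.764260 = 253.00 W/m².
— Configuration B (φ=-7.0°):
Solar declination: sin δ = sin ε · sin λ_s = sin 40.20° × sin 171.1° = 0.09986, so δ = +5.731°.
cos H₀ = −tan(-7.0°) tan(+5.731°) = 0.0123, H₀ = 1.5585 rad.
Bracket: H₀ sin φ sin δ + cos φ cos δ sin H₀ = 1.5585×-0.12187×0.09986 + 0.99255×0.99500×0.99992 = -0.018967 + 0.987508 = 0.968541.
Q̄ = (S₀/π) × [bracket] = (1040/π) × 0.968541 = 320.63 W/m².
Ratio Q̄_A / Q̄_B = 253.00 / 320.63 = 0.7891.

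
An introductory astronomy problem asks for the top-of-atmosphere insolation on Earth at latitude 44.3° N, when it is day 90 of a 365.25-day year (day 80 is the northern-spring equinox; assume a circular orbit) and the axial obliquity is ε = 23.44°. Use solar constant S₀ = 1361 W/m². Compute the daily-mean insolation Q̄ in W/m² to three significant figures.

Q̄ ≈ 342 W/m²

Solar longitude: λ_s = 360° × (90 − 80)/365.25 = 9.856°.
sin δ = sin 23.44° × sin 9.856° = 0.06809, so δ = +3.904°.
cos H₀ = −tan(+44.3°) tan(+3.904°) = -0.0666, H₀ = 1.6374 rad.
Bracket: H₀ sin φ sin δ + cos φ cos δ sin H₀ = 1.6374×0.69842×0.06809 + 0.71569×0.99768×0.99778 = 0.077867 + 0.712444 = 0.790311.
Q̄ = (S₀/π) × [bracket] = (1361/π) × 0.790311 = 342.4 W/m².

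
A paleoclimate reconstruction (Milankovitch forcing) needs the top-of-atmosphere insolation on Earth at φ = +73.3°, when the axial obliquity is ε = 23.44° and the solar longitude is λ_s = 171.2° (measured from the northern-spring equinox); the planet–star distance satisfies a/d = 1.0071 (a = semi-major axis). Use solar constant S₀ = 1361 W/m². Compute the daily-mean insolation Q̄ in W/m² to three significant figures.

Solar declination: sin δ = sin ε · sin λ_s = sin 23.44° × sin 171.2° = 0.06086, so δ = +3.489°.
cos H₀ = −tan(+73.3°) tan(+3.489°) = -0.2032, H₀ = 1.7754 rad.
Bracket: H₀ sin φ sin δ + cos φ cos δ sin H₀ = 1.7754×0.95782×0.06086 + 0.28736×0.99815×0.97913 = 0.103493 + 0.280842 = 0.384335.
Inverse-square distance factor (a/d)² = 1.0071² = 1.014250.
Q̄ = (S₀/π) × 1.014250 × [bracket] = (1361/π) × 1.014250 × 0.384335 = 168.9 W/m².

Q̄ ≈ 169 W/m²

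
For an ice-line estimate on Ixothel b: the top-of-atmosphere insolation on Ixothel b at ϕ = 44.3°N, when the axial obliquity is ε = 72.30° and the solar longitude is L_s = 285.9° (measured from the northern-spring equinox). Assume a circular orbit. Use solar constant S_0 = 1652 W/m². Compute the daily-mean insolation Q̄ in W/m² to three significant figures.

Solar declination: sin δ = sin ε · sin L_s = sin 72.30° × sin 285.9° = -0.91621, so δ = -66.379°.
cos h₀ = −tan(+44.3°) tan(-66.379°) = 2.2314 ≥ 1 ⇒ polar night, h₀ = 0 and Q̄ = 0.

Q̄ ≈ 0.00 W/m²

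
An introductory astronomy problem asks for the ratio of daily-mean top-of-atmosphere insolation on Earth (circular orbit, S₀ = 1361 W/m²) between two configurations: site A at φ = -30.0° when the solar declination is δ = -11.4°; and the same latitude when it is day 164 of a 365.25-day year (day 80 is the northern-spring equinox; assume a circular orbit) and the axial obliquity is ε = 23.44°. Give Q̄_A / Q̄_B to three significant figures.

Q̄_A / Q̄_B ≈ 1.98

— Configuration A (φ=-30.0°):
cos H₀ = −tan(-30.0°) tan(-11.400°) = -0.1164, H₀ = 1.6875 rad.
Bracket: H₀ sin φ sin δ + cos φ cos δ sin H₀ = 1.6875×-0.50000×-0.19766 + 0.86603×0.98027×0.99320 = 0.166776 + 0.843170 = 1.009946.
Q̄ = (S₀/π) × [bracket] = (1361/π) × 1.009946 = 437.53 W/m².
— Configuration B (φ=-30.0°):
Solar longitude: λ_s = 360° × (164 − 80)/365.25 = 82.793°.
sin δ = sin 23.44° × sin 82.793° = 0.39465, so δ = +23.244°.
cos H₀ = −tan(-30.0°) tan(+23.244°) = 0.2480, H₀ = 1.3202 rad.
Bracket: H₀ sin φ sin δ + cos φ cos δ sin H₀ = 1.3202×-0.50000×0.39465 + 0.86603×0.91883×0.96877 = -0.260508 + 0.770884 = 0.510376.
Q̄ = (S₀/π) × [bracket] = (1361/π) × 0.510376 = 221.10 W/m².
Ratio Q̄_A / Q̄_B = 437.53 / 221.10 = 1.979.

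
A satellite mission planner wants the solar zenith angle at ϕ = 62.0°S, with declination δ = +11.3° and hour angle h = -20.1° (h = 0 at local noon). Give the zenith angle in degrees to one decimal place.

cos θ_z = sin ϕ sin δ + cos ϕ cos δ cos h = -0.173010 + 0.432331 = 0.259321.
θ_z = arccos(0.259321) = 75.0°.

θ_z = 75.0°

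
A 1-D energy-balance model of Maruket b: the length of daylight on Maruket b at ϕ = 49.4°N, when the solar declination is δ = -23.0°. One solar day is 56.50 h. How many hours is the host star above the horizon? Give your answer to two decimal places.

18.93 h

cos h₀ = −tan ϕ · tan δ = −tan(+49.4°) × tan(-23.000°) = 0.4952, so h₀ = 1.0527 rad = 60.31°.
Daylight = 2h₀/(2π) × 56.50 h = (1.0527/π) × 56.50 = 18.93 h.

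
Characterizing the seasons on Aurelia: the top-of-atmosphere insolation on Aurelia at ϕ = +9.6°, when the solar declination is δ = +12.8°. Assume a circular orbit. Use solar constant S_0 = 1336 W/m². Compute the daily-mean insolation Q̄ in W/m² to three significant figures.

Q̄ ≈ 434 W/m²

cos h₀ = −tan(+9.6°) tan(+12.800°) = -0.0384, h₀ = 1.6092 rad.
Bracket: h₀ sin ϕ sin δ + cos ϕ cos δ sin h₀ = 1.6092×0.16677×0.22155 + 0.98600×0.97515×0.99926 = 0.059457 + 0.960786 = 1.020243.
Q̄ = (S_0/π) × [bracket] = (1336/π) × 1.020243 = 433.9 W/m².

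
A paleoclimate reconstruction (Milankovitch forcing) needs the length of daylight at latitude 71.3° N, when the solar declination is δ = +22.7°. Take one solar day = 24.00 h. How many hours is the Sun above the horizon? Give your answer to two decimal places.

24.00 h

Sunrise equation: cos h₀ = −tan ϕ · tan δ = -1.2358 ≤ −1, so the Sun never sets (polar day) and h₀ = π.
Daylight = 2h₀/(2π) × 24.00 h = (3.1416/π) × 24.00 = 24.00 h.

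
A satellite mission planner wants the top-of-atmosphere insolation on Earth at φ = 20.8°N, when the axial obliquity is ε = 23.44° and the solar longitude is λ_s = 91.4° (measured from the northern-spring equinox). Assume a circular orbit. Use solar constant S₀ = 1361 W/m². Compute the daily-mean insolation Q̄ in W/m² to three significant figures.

Q̄ ≈ 473 W/m²

Solar declination: sin δ = sin ε · sin λ_s = sin 23.44° × sin 91.4° = 0.39767, so δ = +23.433°.
cos H₀ = −tan(+20.8°) tan(+23.433°) = -0.1646, H₀ = 1.7362 rad.
Bracket: H₀ sin φ sin δ + cos φ cos δ sin H₀ = 1.7362×0.35511×0.39767 + 0.93483×0.91753×0.98635 = 0.245180 + 0.846026 = 1.091206.
Q̄ = (S₀/π) × [bracket] = (1361/π) × 1.091206 = 472.7 W/m².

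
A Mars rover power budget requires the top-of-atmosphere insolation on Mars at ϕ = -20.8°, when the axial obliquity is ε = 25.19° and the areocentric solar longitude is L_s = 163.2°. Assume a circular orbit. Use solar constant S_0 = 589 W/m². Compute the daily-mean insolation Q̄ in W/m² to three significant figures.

Q̄ ≈ 161 W/m²

sin δ = sin 25.19° × sin 163.2° = 0.12302, so δ = +7.066°.
cos h₀ = −tan(-20.8°) tan(+7.066°) = 0.0471, h₀ = 1.5237 rad.
Bracket: h₀ sin ϕ sin δ + cos ϕ cos δ sin h₀ = 1.5237×-0.35511×0.12302 + 0.93483×0.99240×0.99889 = -0.066564 + 0.926696 = 0.860132.
Q̄ = (S_0/π) × [bracket] = (589/π) × 0.860132 = 161.3 W/m².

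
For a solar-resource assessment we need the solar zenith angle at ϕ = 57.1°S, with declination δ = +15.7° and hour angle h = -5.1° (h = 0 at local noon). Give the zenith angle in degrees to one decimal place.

θ_z = 72.9°

cos θ_z = sin ϕ sin δ + cos ϕ cos δ cos h = -0.227202 + 0.520839 = 0.293637.
θ_z = arccos(0.293637) = 72.9°.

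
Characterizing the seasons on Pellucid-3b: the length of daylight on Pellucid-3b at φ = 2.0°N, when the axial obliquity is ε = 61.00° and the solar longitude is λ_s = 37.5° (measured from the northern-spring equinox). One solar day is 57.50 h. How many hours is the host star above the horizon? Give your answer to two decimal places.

Solar declination: sin δ = sin ε · sin λ_s = sin 61.00° × sin 37.5° = 0.53243, so δ = +32.170°.
cos H₀ = −tan φ · tan δ = −tan(+2.0°) × tan(+32.170°) = -0.0220, so H₀ = 1.5928 rad = 91.26°.
Daylight = 2H₀/(2π) × 57.50 h = (1.5928/π) × 57.50 = 29.15 h.

29.15 h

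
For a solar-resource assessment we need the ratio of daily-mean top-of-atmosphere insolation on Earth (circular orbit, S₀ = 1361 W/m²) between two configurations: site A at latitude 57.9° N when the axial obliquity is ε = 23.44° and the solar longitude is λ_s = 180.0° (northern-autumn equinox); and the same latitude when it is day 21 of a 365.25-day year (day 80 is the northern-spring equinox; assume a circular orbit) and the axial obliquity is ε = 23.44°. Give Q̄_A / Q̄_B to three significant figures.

Q̄_A / Q̄_B ≈ 3.94

— Configuration A (φ=+57.9°):
Solar declination: sin δ = sin ε · sin λ_s = sin 23.44° × sin 180.0° = 0.00000, so δ = +0.000°.
cos H₀ = −tan(+57.9°) tan(+0.000°) = -0.0000, H₀ = 1.5708 rad.
Bracket: H₀ sin φ sin δ + cos φ cos δ sin H₀ = 1.5708×0.84712×0.00000 + 0.53140×1.00000×1.00000 = 0.000000 + 0.531400 = 0.531400.
Q̄ = (S₀/π) × [bracket] = (1361/π) × 0.531400 = 230.21 W/m².
— Configuration B (φ=+57.9°):
Solar longitude: λ_s = 360° × (21 − 80)/365.25 = -58.152°, i.e. -58.152° + 360° = 301.848°.
sin δ = sin 23.44° × sin 301.848° = -0.33790, so δ = -19.749°.
cos H₀ = −tan(+57.9°) tan(-19.749°) = 0.5723, H₀ = 0.9615 rad.
Bracket: H₀ sin φ sin δ + cos φ cos δ sin H₀ = 0.9615×0.84712×-0.33790 + 0.53140×0.94118×0.82003 = -0.275222 + 0.410132 = 0.134910.
Q̄ = (S₀/π) × [bracket] = (1361/π) × 0.134910 = 58.446 W/m².
Ratio Q̄_A / Q̄_B = 230.21 / 58.446 = 3.939.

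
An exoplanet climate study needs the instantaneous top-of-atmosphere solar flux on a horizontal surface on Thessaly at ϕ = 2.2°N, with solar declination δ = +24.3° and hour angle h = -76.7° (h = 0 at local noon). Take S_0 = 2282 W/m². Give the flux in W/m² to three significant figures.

514 W/m²

cos θ_z = sin ϕ sin δ + cos ϕ cos δ cos h = 0.015797 + 0.209514 = 0.225311.
Flux = S_0 · cos θ_z = 2282 × 0.225311 = 514.2 W/m².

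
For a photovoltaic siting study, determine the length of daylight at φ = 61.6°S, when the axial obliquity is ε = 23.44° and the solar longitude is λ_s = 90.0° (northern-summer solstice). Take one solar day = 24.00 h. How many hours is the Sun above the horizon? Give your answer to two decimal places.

4.89 h

Solar declination: sin δ = sin ε · sin λ_s = sin 23.44° × sin 90.0° = 0.39779, so δ = +23.440°.
cos H₀ = −tan φ · tan δ = −tan(-61.6°) × tan(+23.440°) = 0.8019, so H₀ = 0.6404 rad = 36.69°.
Daylight = 2H₀/(2π) × 24.00 h = (0.6404/π) × 24.00 = 4.89 h.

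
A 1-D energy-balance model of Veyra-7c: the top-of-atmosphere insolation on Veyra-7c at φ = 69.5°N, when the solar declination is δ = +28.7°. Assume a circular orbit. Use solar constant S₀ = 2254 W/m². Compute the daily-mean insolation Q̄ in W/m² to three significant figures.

Q̄ ≈ 1.01e+03 W/m²

cos H₀ = −tan(+69.5°) tan(+28.700°) = -1.4643 ≤ −1 ⇒ polar day, H₀ = π.
Bracket: H₀ sin φ sin δ + cos φ cos δ sin H₀ = 3.1416×0.93667×0.48022 + 0.35021×0.87715×0.00000 = 1.413116 + 0.000000 = 1.413116.
Q̄ = (S₀/π) × [bracket] = (2254/π) × 1.413116 = 1014 W/m².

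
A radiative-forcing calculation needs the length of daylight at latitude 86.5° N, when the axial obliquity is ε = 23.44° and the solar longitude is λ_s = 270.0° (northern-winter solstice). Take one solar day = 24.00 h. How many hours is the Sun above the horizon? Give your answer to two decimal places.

Solar declination: sin δ = sin ε · sin λ_s = sin 23.44° × sin 270.0° = -0.39779, so δ = -23.440°.
cos H₀ = −tan φ · tan δ = 7.0888 ≥ 1, so the Sun never rises (polar night) and H₀ = 0.
Daylight = 2H₀/(2π) × 24.00 h = (0.0000/π) × 24.00 = 0.00 h.

0.00 h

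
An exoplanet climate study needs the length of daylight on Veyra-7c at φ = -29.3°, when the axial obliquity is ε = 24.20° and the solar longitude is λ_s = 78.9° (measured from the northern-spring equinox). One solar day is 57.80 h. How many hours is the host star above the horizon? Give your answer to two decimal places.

Solar declination: sin δ = sin ε · sin λ_s = sin 24.20° × sin 78.9° = 0.40225, so δ = +23.719°.
cos H₀ = −tan φ · tan δ = −tan(-29.3°) × tan(+23.719°) = 0.2466, so H₀ = 1.3217 rad = 75.73°.
Daylight = 2H₀/(2π) × 57.80 h = (1.3217/π) × 57.80 = 24.32 h.

24.32 h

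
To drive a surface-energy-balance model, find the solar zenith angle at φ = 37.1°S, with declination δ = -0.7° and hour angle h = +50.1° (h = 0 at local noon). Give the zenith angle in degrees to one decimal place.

θ_z = 58.7°

cos θ_z = sin φ sin δ + cos φ cos δ cos h = 0.007369 + 0.511572 = 0.518941.
θ_z = arccos(0.518941) = 58.7°.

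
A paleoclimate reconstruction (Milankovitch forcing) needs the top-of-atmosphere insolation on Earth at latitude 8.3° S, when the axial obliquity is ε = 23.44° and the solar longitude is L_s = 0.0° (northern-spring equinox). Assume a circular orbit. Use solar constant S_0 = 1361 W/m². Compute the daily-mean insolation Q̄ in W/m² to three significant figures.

Q̄ ≈ 429 W/m²

Solar declination: sin δ = sin ε · sin L_s = sin 23.44° × sin 0.0° = 0.00000, so δ = +0.000°.
cos h₀ = −tan(-8.3°) tan(+0.000°) = 0.0000, h₀ = 1.5708 rad.
Bracket: h₀ sin ϕ sin δ + cos ϕ cos δ sin h₀ = 1.5708×-0.14436×0.00000 + 0.98953×1.00000×1.00000 = -0.000000 + 0.989530 = 0.989530.
Q̄ = (S_0/π) × [bracket] = (1361/π) × 0.989530 = 428.7 W/m².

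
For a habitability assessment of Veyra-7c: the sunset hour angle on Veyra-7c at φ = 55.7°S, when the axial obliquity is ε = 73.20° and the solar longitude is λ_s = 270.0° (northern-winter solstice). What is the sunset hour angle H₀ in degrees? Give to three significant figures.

H₀ = 180°

Solar declination: sin δ = sin ε · sin λ_s = sin 73.20° × sin 270.0° = -0.95732, so δ = -73.200°.
Sunrise equation: cos H₀ = −tan φ · tan δ = -4.8554 ≤ −1, so the host star never sets (polar day) and H₀ = π.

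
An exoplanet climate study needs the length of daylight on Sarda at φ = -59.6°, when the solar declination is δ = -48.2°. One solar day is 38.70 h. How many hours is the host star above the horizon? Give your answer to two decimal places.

Sunrise equation: cos H₀ = −tan φ · tan δ = -1.9063 ≤ −1, so the host star never sets (polar day) and H₀ = π.
Daylight = 2H₀/(2π) × 38.70 h = (3.1416/π) × 38.70 = 38.70 h.

38.70 h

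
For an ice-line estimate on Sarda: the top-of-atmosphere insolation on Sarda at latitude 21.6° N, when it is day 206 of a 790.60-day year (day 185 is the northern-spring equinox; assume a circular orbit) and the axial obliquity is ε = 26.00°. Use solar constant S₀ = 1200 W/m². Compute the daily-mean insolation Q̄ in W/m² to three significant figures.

Q̄ ≈ 370 W/m²

Solar longitude: λ_s = 360° × (206 − 185)/790.60 = 9.562°.
sin δ = sin 26.00° × sin 9.562° = 0.07282, so δ = +4.176°.
cos H₀ = −tan(+21.6°) tan(+4.176°) = -0.0289, H₀ = 1.5997 rad.
Bracket: H₀ sin φ sin δ + cos φ cos δ sin H₀ = 1.5997×0.36812×0.07282 + 0.92978×0.99734×0.99958 = 0.042882 + 0.926917 = 0.969799.
Q̄ = (S₀/π) × [bracket] = (1200/π) × 0.969799 = 370.4 W/m².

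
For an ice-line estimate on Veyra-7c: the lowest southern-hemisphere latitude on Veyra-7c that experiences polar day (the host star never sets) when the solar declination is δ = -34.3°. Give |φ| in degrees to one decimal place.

Polar day requires cos H₀ = −tan φ tan δ ≤ −1, i.e. tan φ tan δ ≥ 1.
The boundary is |tan φ| · |tan δ| = 1, so |φ| = 90° − |δ| = 90° − 34.3° = 55.7° in the southern hemisphere.

|φ| = 55.7°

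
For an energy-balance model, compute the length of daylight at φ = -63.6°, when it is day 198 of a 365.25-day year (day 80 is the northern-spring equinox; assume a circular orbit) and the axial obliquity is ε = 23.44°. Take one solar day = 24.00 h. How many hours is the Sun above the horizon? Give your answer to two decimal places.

5.30 h

Solar longitude: λ_s = 360° × (198 − 80)/365.25 = 116.304°.
sin δ = sin 23.44° × sin 116.304° = 0.35660, so δ = +20.892°.
cos H₀ = −tan φ · tan δ = −tan(-63.6°) × tan(+20.892°) = 0.7689, so H₀ = 0.6937 rad = 39.74°.
Daylight = 2H₀/(2π) × 24.00 h = (0.6937/π) × 24.00 = 5.30 h.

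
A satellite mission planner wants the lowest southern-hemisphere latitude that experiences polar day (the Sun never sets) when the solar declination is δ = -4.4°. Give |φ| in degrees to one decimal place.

|φ| = 85.6°

Polar day requires cos H₀ = −tan φ tan δ ≤ −1, i.e. tan φ tan δ ≥ 1.
The boundary is |tan φ| · |tan δ| = 1, so |φ| = 90° − |δ| = 90° − 4.4° = 85.6° in the southern hemisphere.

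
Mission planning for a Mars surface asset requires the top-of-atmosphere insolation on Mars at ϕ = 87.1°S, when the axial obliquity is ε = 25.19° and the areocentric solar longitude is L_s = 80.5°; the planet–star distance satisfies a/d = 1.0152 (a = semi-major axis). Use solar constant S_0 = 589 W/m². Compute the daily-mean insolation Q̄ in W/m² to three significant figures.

Q̄ ≈ 0.00 W/m²

sin δ = sin 25.19° × sin 80.5° = 0.41978, so δ = +24.821°.
cos h₀ = −tan(-87.1°) tan(+24.821°) = 9.1301 ≥ 1 ⇒ polar night, h₀ = 0 and Q̄ = 0.
Inverse-square distance factor (a/d)² = 1.0152² = 1.030631.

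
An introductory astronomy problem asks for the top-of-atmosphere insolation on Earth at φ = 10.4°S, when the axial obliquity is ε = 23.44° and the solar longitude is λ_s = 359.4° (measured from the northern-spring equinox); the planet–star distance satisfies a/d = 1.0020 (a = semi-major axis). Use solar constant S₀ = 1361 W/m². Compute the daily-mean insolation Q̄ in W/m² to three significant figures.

Solar declination: sin δ = sin ε · sin λ_s = sin 23.44° × sin 359.4° = -0.00417, so δ = -0.239°.
cos H₀ = −tan(-10.4°) tan(-0.239°) = -0.0008, H₀ = 1.5716 rad.
Bracket: H₀ sin φ sin δ + cos φ cos δ sin H₀ = 1.5716×-0.18052×-0.00417 + 0.98357×0.99999×1.00000 = 0.001183 + 0.983560 = 0.984743.
Inverse-square distance factor (a/d)² = 1.0020² = 1.004004.
Q̄ = (S₀/π) × 1.004004 × [bracket] = (1361/π) × 1.004004 × 0.984743 = 428.3 W/m².

Q̄ ≈ 428 W/m²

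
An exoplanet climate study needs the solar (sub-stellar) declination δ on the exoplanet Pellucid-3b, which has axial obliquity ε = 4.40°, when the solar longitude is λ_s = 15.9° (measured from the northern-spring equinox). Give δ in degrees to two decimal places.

δ = +1.20°

sin δ = sin ε · sin λ_s = sin 4.40° × sin 15.9° = 0.021018.
δ = arcsin(0.021018) = +1.20°.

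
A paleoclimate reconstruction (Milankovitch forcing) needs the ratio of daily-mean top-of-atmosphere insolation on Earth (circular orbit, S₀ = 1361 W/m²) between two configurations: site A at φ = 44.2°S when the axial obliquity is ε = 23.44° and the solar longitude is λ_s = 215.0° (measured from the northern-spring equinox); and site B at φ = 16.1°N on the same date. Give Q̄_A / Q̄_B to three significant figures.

Q̄_A / Q̄_B ≈ 1.15

— Configuration A (φ=-44.2°):
Solar declination: sin δ = sin ε · sin λ_s = sin 23.44° × sin 215.0° = -0.22816, so δ = -13.189°.
cos H₀ = −tan(-44.2°) tan(-13.189°) = -0.2279, H₀ = 1.8007 rad.
Bracket: H₀ sin φ sin δ + cos φ cos δ sin H₀ = 1.8007×-0.69717×-0.22816 + 0.71691×0.97362×0.97369 = 0.286431 + 0.679634 = 0.966065.
Q̄ = (S₀/π) × [bracket] = (1361/π) × 0.966065 = 418.52 W/m².
— Configuration B (φ=+16.1°):
cos H₀ = −tan(+16.1°) tan(-13.189°) = 0.0676, H₀ = 1.5031 rad.
Bracket: H₀ sin φ sin δ + cos φ cos δ sin H₀ = 1.5031×0.27731×-0.22816 + 0.96078×0.97362×0.99771 = -0.095103 + 0.933292 = 0.838189.
Q̄ = (S₀/π) × [bracket] = (1361/π) × 0.838189 = 363.12 W/m².
Ratio Q̄_A / Q̄_B = 418.52 / 363.12 = 1.153.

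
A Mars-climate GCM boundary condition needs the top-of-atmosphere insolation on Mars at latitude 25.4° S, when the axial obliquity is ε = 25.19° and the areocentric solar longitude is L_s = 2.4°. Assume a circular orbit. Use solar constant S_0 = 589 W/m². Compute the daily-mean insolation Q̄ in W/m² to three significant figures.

Q̄ ≈ 167 W/m²

sin δ = sin 25.19° × sin 2.4° = 0.01782, so δ = +1.021°.
cos h₀ = −tan(-25.4°) tan(+1.021°) = 0.0085, h₀ = 1.5623 rad.
Bracket: h₀ sin ϕ sin δ + cos ϕ cos δ sin h₀ = 1.5623×-0.42894×0.01782 + 0.90334×0.99984×0.99996 = -0.011942 + 0.903159 = 0.891217.
Q̄ = (S_0/π) × [bracket] = (589/π) × 0.891217 = 167.1 W/m².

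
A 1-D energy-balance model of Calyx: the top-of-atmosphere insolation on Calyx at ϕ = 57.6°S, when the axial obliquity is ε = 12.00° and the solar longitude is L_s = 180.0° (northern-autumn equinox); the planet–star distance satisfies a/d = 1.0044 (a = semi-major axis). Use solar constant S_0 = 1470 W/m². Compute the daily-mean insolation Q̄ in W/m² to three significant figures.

Solar declination: sin δ = sin ε · sin L_s = sin 12.00° × sin 180.0° = 0.00000, so δ = +0.000°.
cos h₀ = −tan(-57.6°) tan(+0.000°) = 0.0000, h₀ = 1.5708 rad.
Bracket: h₀ sin ϕ sin δ + cos ϕ cos δ sin h₀ = 1.5708×-0.84433×0.00000 + 0.53583×1.00000×1.00000 = -0.000000 + 0.535830 = 0.535830.
Inverse-square distance factor (a/d)² = 1.0044² = 1.008819.
Q̄ = (S_0/π) × 1.008819 × [bracket] = (1470/π) × 1.008819 × 0.535830 = 252.9 W/m².

Q̄ ≈ 253 W/m²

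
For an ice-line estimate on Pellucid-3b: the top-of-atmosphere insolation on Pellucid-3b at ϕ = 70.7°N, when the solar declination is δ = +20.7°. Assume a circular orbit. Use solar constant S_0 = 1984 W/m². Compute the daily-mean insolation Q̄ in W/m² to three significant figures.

cos h₀ = −tan(+70.7°) tan(+20.700°) = -1.0790 ≤ −1 ⇒ polar day, h₀ = π.
Bracket: h₀ sin ϕ sin δ + cos ϕ cos δ sin h₀ = 3.1416×0.94380×0.35347 + 0.33051×0.93544×0.00000 = 1.048053 + 0.000000 = 1.048053.
Q̄ = (S_0/π) × [bracket] = (1984/π) × 1.048053 = 661.9 W/m².

Q̄ ≈ 662 W/m²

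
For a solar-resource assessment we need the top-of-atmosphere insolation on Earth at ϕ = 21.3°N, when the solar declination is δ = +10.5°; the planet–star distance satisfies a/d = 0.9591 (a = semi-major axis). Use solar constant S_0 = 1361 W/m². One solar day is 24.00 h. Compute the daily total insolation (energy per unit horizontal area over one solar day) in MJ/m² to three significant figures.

35.2 MJ/m²

cos h₀ = −tan(+21.3°) tan(+10.500°) = -0.0723, h₀ = 1.6431 rad.
Bracket: h₀ sin ϕ sin δ + cos ϕ cos δ sin h₀ = 1.6431×0.36325×0.18224 + 0.93169×0.98325×0.99739 = 0.108771 + 0.913693 = 1.022464.
Inverse-square distance factor (a/d)² = 0.9591² = 0.919873.
Q̄ = (S_0/π) × 0.919873 × [bracket] = (1361/π) × 0.919873 × 1.022464 = 407.46 W/m².
Daily total = Q̄ × 24.00 h × 3600 s/h = 407.46 × 24.00 × 3600 / 10⁶ = 35.20 MJ/m².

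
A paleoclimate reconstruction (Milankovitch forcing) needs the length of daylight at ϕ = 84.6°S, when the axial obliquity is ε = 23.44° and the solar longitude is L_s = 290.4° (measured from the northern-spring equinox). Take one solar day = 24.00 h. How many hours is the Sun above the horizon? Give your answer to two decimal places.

Solar declination: sin δ = sin ε · sin L_s = sin 23.44° × sin 290.4° = -0.37284, so δ = -21.891°.
Sunrise equation: cos h₀ = −tan ϕ · tan δ = -4.2507 ≤ −1, so the Sun never sets (polar day) and h₀ = π.
Daylight = 2h₀/(2π) × 24.00 h = (3.1416/π) × 24.00 = 24.00 h.

24.00 h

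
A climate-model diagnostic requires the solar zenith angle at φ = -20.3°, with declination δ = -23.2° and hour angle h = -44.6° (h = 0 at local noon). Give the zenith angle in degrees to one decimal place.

θ_z = 41.4°

cos θ_z = sin φ sin δ + cos φ cos δ cos h = 0.136672 + 0.613800 = 0.750472.
θ_z = arccos(0.750472) = 41.4°.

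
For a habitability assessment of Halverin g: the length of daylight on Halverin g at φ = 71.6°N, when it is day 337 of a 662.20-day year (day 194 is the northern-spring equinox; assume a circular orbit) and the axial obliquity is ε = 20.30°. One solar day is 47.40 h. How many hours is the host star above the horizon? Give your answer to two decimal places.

47.40 h

Solar longitude: λ_s = 360° × (337 − 194)/662.20 = 77.741°.
sin δ = sin 20.30° × sin 77.741° = 0.33902, so δ = +19.817°.
Sunrise equation: cos H₀ = −tan φ · tan δ = -1.0833 ≤ −1, so the host star never sets (polar day) and H₀ = π.
Daylight = 2H₀/(2π) × 47.40 h = (3.1416/π) × 47.40 = 47.40 h.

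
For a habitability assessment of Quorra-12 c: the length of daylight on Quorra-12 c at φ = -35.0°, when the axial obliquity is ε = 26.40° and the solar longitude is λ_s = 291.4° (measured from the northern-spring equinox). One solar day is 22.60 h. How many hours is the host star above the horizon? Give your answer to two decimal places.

Solar declination: sin δ = sin ε · sin λ_s = sin 26.40° × sin 291.4° = -0.41398, so δ = -24.455°.
cos H₀ = −tan φ · tan δ = −tan(-35.0°) × tan(-24.455°) = -0.3184, so H₀ = 1.8949 rad = 108.57°.
Daylight = 2H₀/(2π) × 22.60 h = (1.8949/π) × 22.60 = 13.63 h.

13.63 h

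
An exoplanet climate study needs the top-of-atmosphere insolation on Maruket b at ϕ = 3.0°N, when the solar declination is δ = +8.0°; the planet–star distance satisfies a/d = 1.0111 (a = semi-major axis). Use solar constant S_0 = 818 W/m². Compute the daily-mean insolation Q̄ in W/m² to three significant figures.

cos h₀ = −tan(+3.0°) tan(+8.000°) = -0.0074, h₀ = 1.5782 rad.
Bracket: h₀ sin ϕ sin δ + cos ϕ cos δ sin h₀ = 1.5782×0.05234×0.13917 + 0.99863×0.99027×0.99997 = 0.011496 + 0.988884 = 1.000380.
Inverse-square distance factor (a/d)² = 1.0111² = 1.022323.
Q̄ = (S_0/π) × 1.022323 × [bracket] = (818/π) × 1.022323 × 1.000380 = 266.3 W/m².

Q̄ ≈ 266 W/m²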